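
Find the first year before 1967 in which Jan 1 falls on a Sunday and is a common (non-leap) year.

Jan 1 advances by 2 weekdays after a leap year and by 1 after a common year.
1967: Jan 1 is Sunday.
1966: Saturday
1965: Friday
1964: Wednesday (leap)
1963: Tuesday
1962: Monday
1961: Sunday
1961 begins on a Sunday and is a common year.

1961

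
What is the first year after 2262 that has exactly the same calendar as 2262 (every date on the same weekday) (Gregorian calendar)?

Two years share a calendar iff Jan 1 falls on the same weekday and both are leap or both are common. 2262: Jan 1 is Wednesday, common year.
2263: Jan 1 Thursday, common
2264: Jan 1 Friday, leap
2265: Jan 1 Sunday, common
2266: Jan 1 Monday, common
2267: Jan 1 Tuesday, common
2268: Jan 1 Wednesday, leap
2269: Jan 1 Friday, common
2270: Jan 1 Saturday, common
2271: Jan 1 Sunday, common
2272: Jan 1 Monday, leap
2273: Jan 1 Wednesday, common
2273 matches on both conditions.

2273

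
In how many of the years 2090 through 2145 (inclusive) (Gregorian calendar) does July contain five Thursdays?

July has 31 days; it has five Thursdays when Thursday falls among the first (month-length − 28) days — i.e. when July 1 is one of Thursday/Wednesday/Tuesday.
July 1 by year: 2090:Sat 2091:Sun 2092:Tue✓ 2093:Wed✓ 2094:Thu✓ 2095:Fri 2096:Sun 2097:Mon 2098:Tue✓ 2099:Wed✓ 2100:Thu✓ 2101:Fri 2102:Sat 2103:Sun 2104:Tue✓ …(26 more)… 2131:Sun 2132:Tue✓ 2133:Wed✓ 2134:Thu✓ 2135:Fri 2136:Sun 2137:Mon 2138:Tue✓ 2139:Wed✓ 2140:Fri 2141:Sat 2142:Sun 2143:Mon 2144:Wed✓ 2145:Thu✓
Years with five Thursdays: 2092, 2093, 2094, 2098, 2099, 2100, 2104, 2105, 2106, 2110, 2111, 2116, 2117, 2121, 2122, 2123, 2127, 2128, 2132, 2133, 2134, 2138, 2139, 2144, 2145 → 25.

25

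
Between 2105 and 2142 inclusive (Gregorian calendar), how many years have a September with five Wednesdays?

September has 30 days; it has five Wednesdays when Wednesday falls among the first (month-length − 28) days — i.e. when September 1 is one of Wednesday/Tuesday.
September 1 by year: 2105:Tue✓ 2106:Wed✓ 2107:Thu 2108:Sat 2109:Sun 2110:Mon 2111:Tue✓ 2112:Thu 2113:Fri 2114:Sat 2115:Sun 2116:Tue✓ 2117:Wed✓ 2118:Thu 2119:Fri …(8 more)… 2128:Wed✓ 2129:Thu 2130:Fri 2131:Sat 2132:Mon 2133:Tue✓ 2134:Wed✓ 2135:Thu 2136:Sat 2137:Sun 2138:Mon 2139:Tue✓ 2140:Thu 2141:Fri 2142:Sat
Years with five Wednesdays: 2105, 2106, 2111, 2116, 2117, 2122, 2123, 2128, 2133, 2134, 2139 → 11.

11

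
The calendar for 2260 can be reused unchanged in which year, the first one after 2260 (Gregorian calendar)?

Two years share a calendar iff Jan 1 falls on the same weekday and both are leap or both are common. 2260: Jan 1 is Sunday, leap year.
2261: Jan 1 Tuesday, common
2262: Jan 1 Wednesday, common
2263: Jan 1 Thursday, common
2264: Jan 1 Friday, leap
2265: Jan 1 Sunday, common
2266: Jan 1 Monday, common
2267: Jan 1 Tuesday, common
2268: Jan 1 Wednesday, leap
2269: Jan 1 Friday, common
2270: Jan 1 Saturday, common
2271: Jan 1 Sunday, common
2272: Jan 1 Monday, leap
2273: Jan 1 Wednesday, common
2274: Jan 1 Thursday, common
2275: Jan 1 Friday, common
2276: Jan 1 Saturday, leap
2277: Jan 1 Monday, common
2278: Jan 1 Tuesday, common
2279: Jan 1 Wednesday, common
2280: Jan 1 Thursday, leap
2281: Jan 1 Saturday, common
2282: Jan 1 Sunday, common
2283: Jan 1 Monday, common
2284: Jan 1 Tuesday, leap
2285: Jan 1 Thursday, common
2286: Jan 1 Friday, common
2287: Jan 1 Saturday, common
2288: Jan 1 Sunday, leap
2288 matches on both conditions.

2288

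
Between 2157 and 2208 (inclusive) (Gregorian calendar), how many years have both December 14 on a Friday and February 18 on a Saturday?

Check each year's weekday for December 14 and February 18:
  2157: Wed/Fri  2158: Thu/Sat  2159: Fri/Sun  2160: Sun/Mon  2161: Mon/Wed  2162: Tue/Thu  2163: Wed/Fri  2164: Fri/Sat ✓  2165: Sat/Mon  2166: Sun/Tue  2167: Mon/Wed  2168: Wed/Thu  2169: Thu/Sat  2170: Fri/Sun  …(24 more)…  2195: Mon/Wed  2196: Wed/Thu  2197: Thu/Sat  2198: Fri/Sun  2199: Sat/Mon  2200: Sun/Tue  2201: Mon/Wed  2202: Tue/Thu  2203: Wed/Fri  2204: Fri/Sat ✓  2205: Sat/Mon  2206: Sun/Tue  2207: Mon/Wed  2208: Wed/Thu
Both conditions hold in: 2164, 2192, 2204 — 3.

3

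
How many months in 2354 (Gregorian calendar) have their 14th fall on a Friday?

Check the 14th of each month of 2354: Jan 14: Thu, Feb 14: Sun, Mar 14: Sun, Apr 14: Wed, May 14: Fri, Jun 14: Mon, Jul 14: Wed, Aug 14: Sat, Sep 14: Tue, Oct 14: Thu, Nov 14: Sun, Dec 14: Tue.
Friday occurs in May — 1 month.

1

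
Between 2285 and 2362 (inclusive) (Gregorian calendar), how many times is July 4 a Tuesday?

Track July 4's weekday year by year (advancing +1, or +2 across a Feb 29):
  2285: Sat  2286: Sun (+1)  2287: Mon (+1)  2288: Wed (+2)  2289: Thu (+1)
  2290: Fri (+1)  2291: Sat (+1)  2292: Mon (+2)  2293: Tue (+1) ✓  2294: Wed (+1)
  2295: Thu (+1)  2296: Sat (+2)  2297: Sun (+1)  2298: Mon (+1)  … (50 more years) …
  2349: Mon (+1)  2350: Tue (+1) ✓  2351: Wed (+1)  2352: Fri (+2)  2353: Sat (+1)
  2354: Sun (+1)  2355: Mon (+1)  2356: Wed (+2)  2357: Thu (+1)  2358: Fri (+1)
  2359: Sat (+1)  2360: Mon (+2)  2361: Tue (+1) ✓  2362: Wed (+1)
Tuesday years: 2293, 2299, 2305, 2311, 2316, 2322, 2333, 2339, 2344, 2350, 2361 — 11 in total.

11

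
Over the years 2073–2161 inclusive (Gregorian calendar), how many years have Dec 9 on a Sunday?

Track Dec 9's weekday year by year (advancing +1, or +2 across a Feb 29):
  2073: Sat  2074: Sun (+1) ✓  2075: Mon (+1)  2076: Wed (+2)  2077: Thu (+1)
  2078: Fri (+1)  2079: Sat (+1)  2080: Mon (+2)  2081: Tue (+1)  2082: Wed (+1)
  2083: Thu (+1)  2084: Sat (+2)  2085: Sun (+1) ✓  2086: Mon (+1)  … (61 more years) …
  2148: Mon (+2)  2149: Tue (+1)  2150: Wed (+1)  2151: Thu (+1)  2152: Sat (+2)
  2153: Sun (+1) ✓  2154: Mon (+1)  2155: Tue (+1)  2156: Thu (+2)  2157: Fri (+1)
  2158: Sat (+1)  2159: Sun (+1) ✓  2160: Tue (+2)  2161: Wed (+1)
Sunday years: 2074, 2085, 2091, 2096, 2103, 2108, 2114, 2125, 2131, 2136, 2142, 2153, 2159 — 13 in total.

13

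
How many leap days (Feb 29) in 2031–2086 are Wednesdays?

2

Leap years in 2031–2086: 14 of them.
Feb 29 weekday advances by 5 (mod 7) from one leap year to the next four years later (or differs when a century non-leap intervenes).
Leap-day weekdays: 2032:Sun 2036:Fri 2040:Wed✓ 2044:Mon 2048:Sat 2052:Thu 2056:Tue 2060:Sun 2064:Fri 2068:Wed✓ 2072:Mon 2076:Sat 2080:Thu 2084:Tue
Wednesday: 2040, 2068 → 2.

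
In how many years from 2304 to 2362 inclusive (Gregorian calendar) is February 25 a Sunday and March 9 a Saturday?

Check each year's weekday for February 25 and March 9:
  2304: Thu/Wed  2305: Sat/Thu  2306: Sun/Fri  2307: Mon/Sat  2308: Tue/Mon  2309: Thu/Tue  2310: Fri/Wed  2311: Sat/Thu  2312: Sun/Sat ✓  2313: Tue/Sun  2314: Wed/Mon  2315: Thu/Tue  2316: Fri/Thu  2317: Sun/Fri  …(31 more)…  2349: Fri/Wed  2350: Sat/Thu  2351: Sun/Fri  2352: Mon/Sun  2353: Wed/Mon  2354: Thu/Tue  2355: Fri/Wed  2356: Sat/Fri  2357: Mon/Sat  2358: Tue/Sun  2359: Wed/Mon  2360: Thu/Wed  2361: Sat/Thu  2362: Sun/Fri
Both conditions hold in: 2312, 2340 — 2.

2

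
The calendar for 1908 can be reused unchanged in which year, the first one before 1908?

Two years share a calendar iff Jan 1 falls on the same weekday and both are leap or both are common. 1908: Jan 1 is Wednesday, leap year.
1907: Jan 1 Tuesday, common
1906: Jan 1 Monday, common
1905: Jan 1 Sunday, common
1904: Jan 1 Friday, leap
1903: Jan 1 Thursday, common
1902: Jan 1 Wednesday, common
1901: Jan 1 Tuesday, common
1900: Jan 1 Monday, common
1899: Jan 1 Sunday, common
1898: Jan 1 Saturday, common
1897: Jan 1 Friday, common
1896: Jan 1 Wednesday, leap
1896 matches on both conditions.

1896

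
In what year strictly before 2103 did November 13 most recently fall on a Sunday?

2101

From one year to the next, a fixed date's weekday advances by 1, or by 2 when a Feb 29 lies between the two dates.
2103: November 13 is Tuesday.
2102: Monday (−1)
2101: Sunday (−1)
November 13 falls on a Sunday in 2101.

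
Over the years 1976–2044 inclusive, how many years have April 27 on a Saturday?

Track April 27's weekday year by year (advancing +1, or +2 across a Feb 29):
  1976: Tue  1977: Wed (+1)  1978: Thu (+1)  1979: Fri (+1)  1980: Sun (+2)
  1981: Mon (+1)  1982: Tue (+1)  1983: Wed (+1)  1984: Fri (+2)  1985: Sat (+1) ✓
  1986: Sun (+1)  1987: Mon (+1)  1988: Wed (+2)  1989: Thu (+1)  … (41 more years) …
  2031: Sun (+1)  2032: Tue (+2)  2033: Wed (+1)  2034: Thu (+1)  2035: Fri (+1)
  2036: Sun (+2)  2037: Mon (+1)  2038: Tue (+1)  2039: Wed (+1)  2040: Fri (+2)
  2041: Sat (+1) ✓  2042: Sun (+1)  2043: Mon (+1)  2044: Wed (+2)
Saturday years: 1985, 1991, 1996, 2002, 2013, 2019, 2024, 2030, 2041 — 9 in total.

9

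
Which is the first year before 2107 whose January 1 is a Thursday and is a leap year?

Jan 1 advances by 2 weekdays after a leap year and by 1 after a common year.
2107: Jan 1 is Saturday.
2106: Friday
2105: Thursday
2104: Tuesday (leap)
2103: Monday
2102: Sunday
2101: Saturday
2100: Friday
2099: Thursday
2098: Wednesday
2097: Tuesday
2096: Sunday (leap)
2095: Saturday
2094: Friday
2093: Thursday
2092: Tuesday (leap)
2091: Monday
2090: Sunday
2089: Saturday
2088: Thursday (leap)
2088 begins on a Thursday and is a leap year.

2088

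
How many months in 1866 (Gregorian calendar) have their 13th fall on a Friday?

Check the 13th of each month of 1866: Jan 13: Sat, Feb 13: Tue, Mar 13: Tue, Apr 13: Fri, May 13: Sun, Jun 13: Wed, Jul 13: Fri, Aug 13: Mon, Sep 13: Thu, Oct 13: Sat, Nov 13: Tue, Dec 13: Thu.
Friday occurs in April, July — 2 months.

2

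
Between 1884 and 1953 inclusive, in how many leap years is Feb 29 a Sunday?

Leap years in 1884–1953: 17 of them.
Feb 29 weekday advances by 5 (mod 7) from one leap year to the next four years later (or differs when a century non-leap intervenes).
Leap-day weekdays: 1884:Fri 1888:Wed 1892:Mon 1896:Sat 1904:Mon 1908:Sat 1912:Thu 1916:Tue 1920:Sun✓ 1924:Fri 1928:Wed 1932:Mon 1936:Sat 1940:Thu 1944:Tue 1948:Sun✓ 1952:Fri
Sunday: 1920, 1948 → 2.

2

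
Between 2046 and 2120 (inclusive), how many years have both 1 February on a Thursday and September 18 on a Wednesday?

3

Check each year's weekday for 1 February and September 18:
  2046: Thu/Tue  2047: Fri/Wed  2048: Sat/Fri  2049: Mon/Sat  2050: Tue/Sun  2051: Wed/Mon  2052: Thu/Wed ✓  2053: Sat/Thu  2054: Sun/Fri  2055: Mon/Sat  2056: Tue/Mon  2057: Thu/Tue  2058: Fri/Wed  2059: Sat/Thu  …(47 more)…  2107: Tue/Sun  2108: Wed/Tue  2109: Fri/Wed  2110: Sat/Thu  2111: Sun/Fri  2112: Mon/Sun  2113: Wed/Mon  2114: Thu/Tue  2115: Fri/Wed  2116: Sat/Fri  2117: Mon/Sat  2118: Tue/Sun  2119: Wed/Mon  2120: Thu/Wed ✓
Both conditions hold in: 2052, 2080, 2120 — 3.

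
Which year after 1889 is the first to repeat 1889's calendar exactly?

1895

Two years share a calendar iff Jan 1 falls on the same weekday and both are leap or both are common. 1889: Jan 1 is Tuesday, common year.
1890: Jan 1 Wednesday, common
1891: Jan 1 Thursday, common
1892: Jan 1 Friday, leap
1893: Jan 1 Sunday, common
1894: Jan 1 Monday, common
1895: Jan 1 Tuesday, common
1895 matches on both conditions.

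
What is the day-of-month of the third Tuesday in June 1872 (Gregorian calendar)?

18

June 1, 1872 is a Saturday, so the first Tuesday is the 4th.
The third Tuesday is 4 + 14 = 18.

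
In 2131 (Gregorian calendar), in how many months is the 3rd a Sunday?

1

Check the 3rd of each month of 2131: Jan 3: Wed, Feb 3: Sat, Mar 3: Sat, Apr 3: Tue, May 3: Thu, Jun 3: Sun, Jul 3: Tue, Aug 3: Fri, Sep 3: Mon, Oct 3: Wed, Nov 3: Sat, Dec 3: Mon.
Sunday occurs in June — 1 month.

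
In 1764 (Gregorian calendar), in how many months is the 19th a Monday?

2

Check the 19th of each month of 1764: Jan 19: Thu, Feb 19: Sun, Mar 19: Mon, Apr 19: Thu, May 19: Sat, Jun 19: Tue, Jul 19: Thu, Aug 19: Sun, Sep 19: Wed, Oct 19: Fri, Nov 19: Mon, Dec 19: Wed.
Monday occurs in March, November — 2 months.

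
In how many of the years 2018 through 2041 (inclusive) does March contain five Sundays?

10

March has 31 days; it has five Sundays when Sunday falls among the first (month-length − 28) days — i.e. when March 1 is one of Sunday/Saturday/Friday.
March 1 by year: 2018:Thu 2019:Fri✓ 2020:Sun✓ 2021:Mon 2022:Tue 2023:Wed 2024:Fri✓ 2025:Sat✓ 2026:Sun✓ 2027:Mon 2028:Wed 2029:Thu 2030:Fri✓ 2031:Sat✓ 2032:Mon 2033:Tue 2034:Wed 2035:Thu 2036:Sat✓ 2037:Sun✓ 2038:Mon 2039:Tue 2040:Thu 2041:Fri✓
Years with five Sundays: 2019, 2020, 2024, 2025, 2026, 2030, 2031, 2036, 2037, 2041 → 10.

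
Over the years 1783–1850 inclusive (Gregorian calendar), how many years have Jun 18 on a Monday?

Track Jun 18's weekday year by year (advancing +1, or +2 across a Feb 29):
  1783: Wed  1784: Fri (+2)  1785: Sat (+1)  1786: Sun (+1)  1787: Mon (+1) ✓
  1788: Wed (+2)  1789: Thu (+1)  1790: Fri (+1)  1791: Sat (+1)  1792: Mon (+2) ✓
  1793: Tue (+1)  1794: Wed (+1)  1795: Thu (+1)  1796: Sat (+2)  … (40 more years) …
  1837: Sun (+1)  1838: Mon (+1) ✓  1839: Tue (+1)  1840: Thu (+2)  1841: Fri (+1)
  1842: Sat (+1)  1843: Sun (+1)  1844: Tue (+2)  1845: Wed (+1)  1846: Thu (+1)
  1847: Fri (+1)  1848: Sun (+2)  1849: Mon (+1) ✓  1850: Tue (+1)
Monday years: 1787, 1792, 1798, 1804, 1810, 1821, 1827, 1832, 1838, 1849 — 10 in total.

10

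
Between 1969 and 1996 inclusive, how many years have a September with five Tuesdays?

8

September has 30 days; it has five Tuesdays when Tuesday falls among the first (month-length − 28) days — i.e. when September 1 is one of Tuesday/Monday.
September 1 by year: 1969:Mon✓ 1970:Tue✓ 1971:Wed 1972:Fri 1973:Sat 1974:Sun 1975:Mon✓ 1976:Wed 1977:Thu 1978:Fri 1979:Sat 1980:Mon✓ 1981:Tue✓ 1982:Wed 1983:Thu 1984:Sat 1985:Sun 1986:Mon✓ 1987:Tue✓ 1988:Thu 1989:Fri 1990:Sat 1991:Sun 1992:Tue✓ 1993:Wed 1994:Thu 1995:Fri 1996:Sun
Years with five Tuesdays: 1969, 1970, 1975, 1980, 1981, 1986, 1987, 1992 → 8.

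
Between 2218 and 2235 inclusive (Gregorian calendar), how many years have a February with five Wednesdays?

February has 28 days (29 in leap years); it has five Wednesdays when Wednesday falls among the first (month-length − 28) days — i.e. when February 1 is Wednesday in a leap year (never in a common year).
February 1 by year: 2218:Sun 2219:Mon 2220:Tue 2221:Thu 2222:Fri 2223:Sat 2224:Sun 2225:Tue 2226:Wed 2227:Thu 2228:Fri 2229:Sun 2230:Mon 2231:Tue 2232:Wed✓ 2233:Fri 2234:Sat 2235:Sun
Years with five Wednesdays: 2232 → 1.

1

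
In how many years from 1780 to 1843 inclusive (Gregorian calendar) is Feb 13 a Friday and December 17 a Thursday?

Check each year's weekday for Feb 13 and December 17:
  1780: Sun/Sun  1781: Tue/Mon  1782: Wed/Tue  1783: Thu/Wed  1784: Fri/Fri  1785: Sun/Sat  1786: Mon/Sun  1787: Tue/Mon  1788: Wed/Wed  1789: Fri/Thu ✓  1790: Sat/Fri  1791: Sun/Sat  1792: Mon/Mon  1793: Wed/Tue  …(36 more)…  1830: Sat/Fri  1831: Sun/Sat  1832: Mon/Mon  1833: Wed/Tue  1834: Thu/Wed  1835: Fri/Thu ✓  1836: Sat/Sat  1837: Mon/Sun  1838: Tue/Mon  1839: Wed/Tue  1840: Thu/Thu  1841: Sat/Fri  1842: Sun/Sat  1843: Mon/Sun
Both conditions hold in: 1789, 1795, 1801, 1807, 1818, 1829, 1835 — 7.

7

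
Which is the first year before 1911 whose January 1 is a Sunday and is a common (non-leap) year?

1905

Jan 1 advances by 2 weekdays after a leap year and by 1 after a common year.
1911: Jan 1 is Sunday.
1910: Saturday
1909: Friday
1908: Wednesday (leap)
1907: Tuesday
1906: Monday
1905: Sunday
1905 begins on a Sunday and is a common year.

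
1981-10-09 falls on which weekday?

January 1, 1981 is a Thursday.
October 9 is day 282 of the year, i.e. 281 days after Jan 1.
281 mod 7 = 1, so advance 1 weekday from Thursday: Friday.

Friday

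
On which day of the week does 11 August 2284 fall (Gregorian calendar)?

January 1, 2284 is a Tuesday.
August 11 is day 224 of the year, i.e. 223 days after Jan 1.
223 mod 7 = 6, so advance 6 weekdays from Tuesday: Monday.

Monday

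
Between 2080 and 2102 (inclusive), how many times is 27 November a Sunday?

Track 27 November's weekday year by year (advancing +1, or +2 across a Feb 29):
  2080: Wed  2081: Thu (+1)  2082: Fri (+1)  2083: Sat (+1)  2084: Mon (+2)
  2085: Tue (+1)  2086: Wed (+1)  2087: Thu (+1)  2088: Sat (+2)  2089: Sun (+1) ✓
  2090: Mon (+1)  2091: Tue (+1)  2092: Thu (+2)  2093: Fri (+1)  2094: Sat (+1)
  2095: Sun (+1) ✓  2096: Tue (+2)  2097: Wed (+1)  2098: Thu (+1)  2099: Fri (+1)
  2100: Sat (+1)  2101: Sun (+1) ✓  2102: Mon (+1)
Sunday years: 2089, 2095, 2101 — 3 in total.

3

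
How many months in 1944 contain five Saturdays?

5

A month of length L has five Saturdays iff its first Saturday is on day ≤ L−28 (so day 1–3 in a 31-day month, 1–2 in a 30-day month, day 1 in a leap February).
Checking each month of 1944: Jan starts Sat (31d) ✓; Feb starts Tue (29d); Mar starts Wed (31d); Apr starts Sat (30d) ✓; May starts Mon (31d); Jun starts Thu (30d); Jul starts Sat (31d) ✓; Aug starts Tue (31d); Sep starts Fri (30d) ✓; Oct starts Sun (31d); Nov starts Wed (30d); Dec starts Fri (31d) ✓.
Five-Saturday months: January, April, July, September, December → 5.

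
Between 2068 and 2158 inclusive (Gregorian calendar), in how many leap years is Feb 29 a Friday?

3

Leap years in 2068–2158: 22 of them.
Feb 29 weekday advances by 5 (mod 7) from one leap year to the next four years later (or differs when a century non-leap intervenes).
Leap-day weekdays: 2068:Wed 2072:Mon 2076:Sat 2080:Thu 2084:Tue 2088:Sun 2092:Fri✓ 2096:Wed 2104:Fri✓ 2108:Wed 2112:Mon 2116:Sat 2120:Thu 2124:Tue 2128:Sun 2132:Fri✓ 2136:Wed 2140:Mon 2144:Sat 2148:Thu 2152:Tue 2156:Sun
Friday: 2092, 2104, 2132 → 3.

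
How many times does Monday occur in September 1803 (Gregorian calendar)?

4

September 1803 has 30 days and begins on Thursday.
The first Monday is September 5.
Mondays fall on 5, 12, 19, 26 — that's 4.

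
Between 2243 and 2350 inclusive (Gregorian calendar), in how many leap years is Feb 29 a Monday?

4

Leap years in 2243–2350: 26 of them.
Feb 29 weekday advances by 5 (mod 7) from one leap year to the next four years later (or differs when a century non-leap intervenes).
Leap-day weekdays: 2244:Thu 2248:Tue 2252:Sun 2256:Fri 2260:Wed 2264:Mon✓ 2268:Sat 2272:Thu 2276:Tue 2280:Sun 2284:Fri 2288:Wed 2292:Mon✓ 2296:Sat 2304:Mon✓ 2308:Sat 2312:Thu 2316:Tue 2320:Sun 2324:Fri 2328:Wed 2332:Mon✓ 2336:Sat 2340:Thu 2344:Tue 2348:Sun
Monday: 2264, 2292, 2304, 2332 → 4.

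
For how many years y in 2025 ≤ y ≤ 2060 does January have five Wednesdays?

January has 31 days; it has five Wednesdays when Wednesday falls among the first (month-length − 28) days — i.e. when January 1 is one of Wednesday/Tuesday/Monday.
January 1 by year: 2025:Wed✓ 2026:Thu 2027:Fri 2028:Sat 2029:Mon✓ 2030:Tue✓ 2031:Wed✓ 2032:Thu 2033:Sat 2034:Sun 2035:Mon✓ 2036:Tue✓ 2037:Thu 2038:Fri 2039:Sat …(6 more)… 2046:Mon✓ 2047:Tue✓ 2048:Wed✓ 2049:Fri 2050:Sat 2051:Sun 2052:Mon✓ 2053:Wed✓ 2054:Thu 2055:Fri 2056:Sat 2057:Mon✓ 2058:Tue✓ 2059:Wed✓ 2060:Thu
Years with five Wednesdays: 2025, 2029, 2030, 2031, 2035, 2036, 2041, 2042, 2046, 2047, 2048, 2052, 2053, 2057, 2058, 2059 → 16.

16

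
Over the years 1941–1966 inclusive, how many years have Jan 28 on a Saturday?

Track Jan 28's weekday year by year (advancing +1, or +2 across a Feb 29):
  1941: Tue  1942: Wed (+1)  1943: Thu (+1)  1944: Fri (+1)  1945: Sun (+2)
  1946: Mon (+1)  1947: Tue (+1)  1948: Wed (+1)  1949: Fri (+2)  1950: Sat (+1) ✓
  1951: Sun (+1)  1952: Mon (+1)  1953: Wed (+2)  1954: Thu (+1)  1955: Fri (+1)
  1956: Sat (+1) ✓  1957: Mon (+2)  1958: Tue (+1)  1959: Wed (+1)  1960: Thu (+1)
  1961: Sat (+2) ✓  1962: Sun (+1)  1963: Mon (+1)  1964: Tue (+1)  1965: Thu (+2)
  1966: Fri (+1)
Saturday years: 1950, 1956, 1961 — 3 in total.

3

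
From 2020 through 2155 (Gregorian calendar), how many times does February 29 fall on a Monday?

4

Leap years in 2020–2155: 33 of them.
Feb 29 weekday advances by 5 (mod 7) from one leap year to the next four years later (or differs when a century non-leap intervenes).
Leap-day weekdays: 2020:Sat 2024:Thu 2028:Tue 2032:Sun 2036:Fri 2040:Wed 2044:Mon✓ 2048:Sat 2052:Thu 2056:Tue 2060:Sun 2064:Fri 2068:Wed …(7 more)… 2104:Fri 2108:Wed 2112:Mon✓ 2116:Sat 2120:Thu 2124:Tue 2128:Sun 2132:Fri 2136:Wed 2140:Mon✓ 2144:Sat 2148:Thu 2152:Tue
Monday: 2044, 2072, 2112, 2140 → 4.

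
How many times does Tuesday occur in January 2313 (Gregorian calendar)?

4

January 2313 has 31 days and begins on Wednesday.
The first Tuesday is January 7.
Tuesdays fall on 7, 14, 21, 28 — that's 4.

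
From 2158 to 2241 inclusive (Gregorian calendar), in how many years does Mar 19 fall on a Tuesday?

Track Mar 19's weekday year by year (advancing +1, or +2 across a Feb 29):
  2158: Sun  2159: Mon (+1)  2160: Wed (+2)  2161: Thu (+1)  2162: Fri (+1)
  2163: Sat (+1)  2164: Mon (+2)  2165: Tue (+1) ✓  2166: Wed (+1)  2167: Thu (+1)
  2168: Sat (+2)  2169: Sun (+1)  2170: Mon (+1)  2171: Tue (+1) ✓  … (56 more years) …
  2228: Wed (+2)  2229: Thu (+1)  2230: Fri (+1)  2231: Sat (+1)  2232: Mon (+2)
  2233: Tue (+1) ✓  2234: Wed (+1)  2235: Thu (+1)  2236: Sat (+2)  2237: Sun (+1)
  2238: Mon (+1)  2239: Tue (+1) ✓  2240: Thu (+2)  2241: Fri (+1)
Tuesday years: 2165, 2171, 2176, 2182, 2193, 2199, 2205, 2211, 2216, 2222, 2233, 2239 — 12 in total.

12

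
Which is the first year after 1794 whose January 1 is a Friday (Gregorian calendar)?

Jan 1 advances by 2 weekdays after a leap year and by 1 after a common year.
1794: Jan 1 is Wednesday.
1795: Thursday
1796: Friday (leap)
1796 begins on a Friday

1796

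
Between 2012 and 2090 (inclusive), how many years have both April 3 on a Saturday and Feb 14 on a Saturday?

3

Check each year's weekday for April 3 and Feb 14:
  2012: Tue/Tue  2013: Wed/Thu  2014: Thu/Fri  2015: Fri/Sat  2016: Sun/Sun  2017: Mon/Tue  2018: Tue/Wed  2019: Wed/Thu  2020: Fri/Fri  2021: Sat/Sun  2022: Sun/Mon  2023: Mon/Tue  2024: Wed/Wed  2025: Thu/Fri  …(51 more)…  2077: Sat/Sun  2078: Sun/Mon  2079: Mon/Tue  2080: Wed/Wed  2081: Thu/Fri  2082: Fri/Sat  2083: Sat/Sun  2084: Mon/Mon  2085: Tue/Wed  2086: Wed/Thu  2087: Thu/Fri  2088: Sat/Sat ✓  2089: Sun/Mon  2090: Mon/Tue
Both conditions hold in: 2032, 2060, 2088 — 3.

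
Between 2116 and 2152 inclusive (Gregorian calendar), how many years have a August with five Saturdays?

16

August has 31 days; it has five Saturdays when Saturday falls among the first (month-length − 28) days — i.e. when August 1 is one of Saturday/Friday/Thursday.
August 1 by year: 2116:Sat✓ 2117:Sun 2118:Mon 2119:Tue 2120:Thu✓ 2121:Fri✓ 2122:Sat✓ 2123:Sun 2124:Tue 2125:Wed 2126:Thu✓ 2127:Fri✓ 2128:Sun 2129:Mon 2130:Tue …(7 more)… 2138:Fri✓ 2139:Sat✓ 2140:Mon 2141:Tue 2142:Wed 2143:Thu✓ 2144:Sat✓ 2145:Sun 2146:Mon 2147:Tue 2148:Thu✓ 2149:Fri✓ 2150:Sat✓ 2151:Sun 2152:Tue
Years with five Saturdays: 2116, 2120, 2121, 2122, 2126, 2127, 2132, 2133, 2137, 2138, 2139, 2143, 2144, 2148, 2149, 2150 → 16.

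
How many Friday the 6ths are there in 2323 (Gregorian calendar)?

Check the 6th of each month of 2323: Jan 6: Sat, Feb 6: Tue, Mar 6: Tue, Apr 6: Fri, May 6: Sun, Jun 6: Wed, Jul 6: Fri, Aug 6: Mon, Sep 6: Thu, Oct 6: Sat, Nov 6: Tue, Dec 6: Thu.
Friday occurs in April, July — 2 months.

2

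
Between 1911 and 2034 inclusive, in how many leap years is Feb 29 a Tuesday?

5

Leap years in 1911–2034: 31 of them.
Feb 29 weekday advances by 5 (mod 7) from one leap year to the next four years later (or differs when a century non-leap intervenes).
Leap-day weekdays: 1912:Thu 1916:Tue✓ 1920:Sun 1924:Fri 1928:Wed 1932:Mon 1936:Sat 1940:Thu 1944:Tue✓ 1948:Sun 1952:Fri 1956:Wed 1960:Mon …(5 more)… 1984:Wed 1988:Mon 1992:Sat 1996:Thu 2000:Tue✓ 2004:Sun 2008:Fri 2012:Wed 2016:Mon 2020:Sat 2024:Thu 2028:Tue✓ 2032:Sun
Tuesday: 1916, 1944, 1972, 2000, 2028 → 5.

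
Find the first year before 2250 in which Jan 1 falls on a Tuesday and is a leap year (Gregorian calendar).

2228

Jan 1 advances by 2 weekdays after a leap year and by 1 after a common year.
2250: Jan 1 is Tuesday.
2249: Monday
2248: Saturday (leap)
2247: Friday
2246: Thursday
2245: Wednesday
2244: Monday (leap)
2243: Sunday
2242: Saturday
2241: Friday
2240: Wednesday (leap)
2239: Tuesday
2238: Monday
2237: Sunday
2236: Friday (leap)
2235: Thursday
2234: Wednesday
2233: Tuesday
2232: Sunday (leap)
2231: Saturday
2230: Friday
2229: Thursday
2228: Tuesday (leap)
2228 begins on a Tuesday and is a leap year.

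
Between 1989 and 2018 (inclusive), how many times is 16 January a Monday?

Track 16 January's weekday year by year (advancing +1, or +2 across a Feb 29):
  1989: Mon ✓  1990: Tue (+1)  1991: Wed (+1)  1992: Thu (+1)  1993: Sat (+2)
  1994: Sun (+1)  1995: Mon (+1) ✓  1996: Tue (+1)  1997: Thu (+2)  1998: Fri (+1)
  1999: Sat (+1)  2000: Sun (+1)  2001: Tue (+2)  2002: Wed (+1)  2003: Thu (+1)
  2004: Fri (+1)  2005: Sun (+2)  2006: Mon (+1) ✓  2007: Tue (+1)  2008: Wed (+1)
  2009: Fri (+2)  2010: Sat (+1)  2011: Sun (+1)  2012: Mon (+1) ✓  2013: Wed (+2)
  2014: Thu (+1)  2015: Fri (+1)  2016: Sat (+1)  2017: Mon (+2) ✓  2018: Tue (+1)
Monday years: 1989, 1995, 2006, 2012, 2017 — 5 in total.

5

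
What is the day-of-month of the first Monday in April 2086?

April 1, 2086 is a Monday, so the first Monday is the 1st.
The first Monday is 1 + 0 = 1.

1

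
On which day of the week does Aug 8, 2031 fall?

Friday

January 1, 2031 is a Wednesday.
August 8 is day 220 of the year, i.e. 219 days after Jan 1.
219 mod 7 = 2, so advance 2 weekdays from Wednesday: Friday.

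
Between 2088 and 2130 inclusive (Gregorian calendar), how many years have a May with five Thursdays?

17

May has 31 days; it has five Thursdays when Thursday falls among the first (month-length − 28) days — i.e. when May 1 is one of Thursday/Wednesday/Tuesday.
May 1 by year: 2088:Sat 2089:Sun 2090:Mon 2091:Tue✓ 2092:Thu✓ 2093:Fri 2094:Sat 2095:Sun 2096:Tue✓ 2097:Wed✓ 2098:Thu✓ 2099:Fri 2100:Sat 2101:Sun 2102:Mon …(13 more)… 2116:Fri 2117:Sat 2118:Sun 2119:Mon 2120:Wed✓ 2121:Thu✓ 2122:Fri 2123:Sat 2124:Mon 2125:Tue✓ 2126:Wed✓ 2127:Thu✓ 2128:Sat 2129:Sun 2130:Mon
Years with five Thursdays: 2091, 2092, 2096, 2097, 2098, 2103, 2104, 2108, 2109, 2110, 2114, 2115, 2120, 2121, 2125, 2126, 2127 → 17.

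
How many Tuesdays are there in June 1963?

June 1963 has 30 days and begins on Saturday.
The first Tuesday is June 4.
Tuesdays fall on 4, 11, 18, 25 — that's 4.

4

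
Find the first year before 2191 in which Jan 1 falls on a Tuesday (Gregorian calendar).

2188

Jan 1 advances by 2 weekdays after a leap year and by 1 after a common year.
2191: Jan 1 is Saturday.
2190: Friday
2189: Thursday
2188: Tuesday (leap)
2188 begins on a Tuesday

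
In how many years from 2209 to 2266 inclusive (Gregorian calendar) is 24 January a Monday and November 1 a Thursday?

Check each year's weekday for 24 January and November 1:
  2209: Tue/Wed  2210: Wed/Thu  2211: Thu/Fri  2212: Fri/Sun  2213: Sun/Mon  2214: Mon/Tue  2215: Tue/Wed  2216: Wed/Fri  2217: Fri/Sat  2218: Sat/Sun  2219: Sun/Mon  2220: Mon/Wed  2221: Wed/Thu  2222: Thu/Fri  …(30 more)…  2253: Mon/Tue  2254: Tue/Wed  2255: Wed/Thu  2256: Thu/Sat  2257: Sat/Sun  2258: Sun/Mon  2259: Mon/Tue  2260: Tue/Thu  2261: Thu/Fri  2262: Fri/Sat  2263: Sat/Sun  2264: Sun/Tue  2265: Tue/Wed  2266: Wed/Thu
Both conditions hold in: no year — 0.

0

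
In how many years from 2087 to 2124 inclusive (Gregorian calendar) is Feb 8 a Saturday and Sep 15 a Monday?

4

Check each year's weekday for Feb 8 and Sep 15:
  2087: Sat/Mon ✓  2088: Sun/Wed  2089: Tue/Thu  2090: Wed/Fri  2091: Thu/Sat  2092: Fri/Mon  2093: Sun/Tue  2094: Mon/Wed  2095: Tue/Thu  2096: Wed/Sat  2097: Fri/Sun  2098: Sat/Mon ✓  2099: Sun/Tue  2100: Mon/Wed  …(10 more)…  2111: Sun/Tue  2112: Mon/Thu  2113: Wed/Fri  2114: Thu/Sat  2115: Fri/Sun  2116: Sat/Tue  2117: Mon/Wed  2118: Tue/Thu  2119: Wed/Fri  2120: Thu/Sun  2121: Sat/Mon ✓  2122: Sun/Tue  2123: Mon/Wed  2124: Tue/Fri
Both conditions hold in: 2087, 2098, 2110, 2121 — 4.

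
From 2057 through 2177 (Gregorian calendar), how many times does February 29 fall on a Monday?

4

Leap years in 2057–2177: 29 of them.
Feb 29 weekday advances by 5 (mod 7) from one leap year to the next four years later (or differs when a century non-leap intervenes).
Leap-day weekdays: 2060:Sun 2064:Fri 2068:Wed 2072:Mon✓ 2076:Sat 2080:Thu 2084:Tue 2088:Sun 2092:Fri 2096:Wed 2104:Fri 2108:Wed 2112:Mon✓ …(3 more)… 2128:Sun 2132:Fri 2136:Wed 2140:Mon✓ 2144:Sat 2148:Thu 2152:Tue 2156:Sun 2160:Fri 2164:Wed 2168:Mon✓ 2172:Sat 2176:Thu
Monday: 2072, 2112, 2140, 2168 → 4.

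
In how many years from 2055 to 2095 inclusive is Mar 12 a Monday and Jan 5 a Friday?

5

Check each year's weekday for Mar 12 and Jan 5:
  2055: Fri/Tue  2056: Sun/Wed  2057: Mon/Fri ✓  2058: Tue/Sat  2059: Wed/Sun  2060: Fri/Mon  2061: Sat/Wed  2062: Sun/Thu  2063: Mon/Fri ✓  2064: Wed/Sat  2065: Thu/Mon  2066: Fri/Tue  2067: Sat/Wed  2068: Mon/Thu  …(13 more)…  2082: Thu/Mon  2083: Fri/Tue  2084: Sun/Wed  2085: Mon/Fri ✓  2086: Tue/Sat  2087: Wed/Sun  2088: Fri/Mon  2089: Sat/Wed  2090: Sun/Thu  2091: Mon/Fri ✓  2092: Wed/Sat  2093: Thu/Mon  2094: Fri/Tue  2095: Sat/Wed
Both conditions hold in: 2057, 2063, 2074, 2085, 2091 — 5.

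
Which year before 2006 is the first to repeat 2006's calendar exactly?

Two years share a calendar iff Jan 1 falls on the same weekday and both are leap or both are common. 2006: Jan 1 is Sunday, common year.
2005: Jan 1 Saturday, common
2004: Jan 1 Thursday, leap
2003: Jan 1 Wednesday, common
2002: Jan 1 Tuesday, common
2001: Jan 1 Monday, common
2000: Jan 1 Saturday, leap
1999: Jan 1 Friday, common
1998: Jan 1 Thursday, common
1997: Jan 1 Wednesday, common
1996: Jan 1 Monday, leap
1995: Jan 1 Sunday, common
1995 matches on both conditions.

1995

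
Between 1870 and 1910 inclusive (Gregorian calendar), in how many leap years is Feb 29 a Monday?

2

Leap years in 1870–1910: 9 of them.
Feb 29 weekday advances by 5 (mod 7) from one leap year to the next four years later (or differs when a century non-leap intervenes).
Leap-day weekdays: 1872:Thu 1876:Tue 1880:Sun 1884:Fri 1888:Wed 1892:Mon✓ 1896:Sat 1904:Mon✓ 1908:Sat
Monday: 1892, 1904 → 2.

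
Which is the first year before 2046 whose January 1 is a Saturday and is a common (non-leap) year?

2039

Jan 1 advances by 2 weekdays after a leap year and by 1 after a common year.
2046: Jan 1 is Monday.
2045: Sunday
2044: Friday (leap)
2043: Thursday
2042: Wednesday
2041: Tuesday
2040: Sunday (leap)
2039: Saturday
2039 begins on a Saturday and is a common year.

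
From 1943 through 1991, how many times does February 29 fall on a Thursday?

Leap years in 1943–1991: 12 of them.
Feb 29 weekday advances by 5 (mod 7) from one leap year to the next four years later (or differs when a century non-leap intervenes).
Leap-day weekdays: 1944:Tue 1948:Sun 1952:Fri 1956:Wed 1960:Mon 1964:Sat 1968:Thu✓ 1972:Tue 1976:Sun 1980:Fri 1984:Wed 1988:Mon
Thursday: 1968 → 1.

1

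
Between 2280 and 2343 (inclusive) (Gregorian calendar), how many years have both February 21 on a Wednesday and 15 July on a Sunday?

Check each year's weekday for February 21 and 15 July:
  2280: Sat/Thu  2281: Mon/Fri  2282: Tue/Sat  2283: Wed/Sun ✓  2284: Thu/Tue  2285: Sat/Wed  2286: Sun/Thu  2287: Mon/Fri  2288: Tue/Sun  2289: Thu/Mon  2290: Fri/Tue  2291: Sat/Wed  2292: Sun/Fri  2293: Tue/Sat  …(36 more)…  2330: Fri/Tue  2331: Sat/Wed  2332: Sun/Fri  2333: Tue/Sat  2334: Wed/Sun ✓  2335: Thu/Mon  2336: Fri/Wed  2337: Sun/Thu  2338: Mon/Fri  2339: Tue/Sat  2340: Wed/Mon  2341: Fri/Tue  2342: Sat/Wed  2343: Sun/Thu
Both conditions hold in: 2283, 2294, 2300, 2306, 2317, 2323, 2334 — 7.

7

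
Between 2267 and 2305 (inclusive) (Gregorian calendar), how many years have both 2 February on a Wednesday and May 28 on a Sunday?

1

Check each year's weekday for 2 February and May 28:
  2267: Sat/Tue  2268: Sun/Thu  2269: Tue/Fri  2270: Wed/Sat  2271: Thu/Sun  2272: Fri/Tue  2273: Sun/Wed  2274: Mon/Thu  2275: Tue/Fri  2276: Wed/Sun ✓  2277: Fri/Mon  2278: Sat/Tue  2279: Sun/Wed  2280: Mon/Fri  …(11 more)…  2292: Tue/Sat  2293: Thu/Sun  2294: Fri/Mon  2295: Sat/Tue  2296: Sun/Thu  2297: Tue/Fri  2298: Wed/Sat  2299: Thu/Sun  2300: Fri/Mon  2301: Sat/Tue  2302: Sun/Wed  2303: Mon/Thu  2304: Tue/Sat  2305: Thu/Sun
Both conditions hold in: 2276 — 1.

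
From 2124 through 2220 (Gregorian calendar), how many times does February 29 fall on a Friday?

Leap years in 2124–2220: 24 of them.
Feb 29 weekday advances by 5 (mod 7) from one leap year to the next four years later (or differs when a century non-leap intervenes).
Leap-day weekdays: 2124:Tue 2128:Sun 2132:Fri✓ 2136:Wed 2140:Mon 2144:Sat 2148:Thu 2152:Tue 2156:Sun 2160:Fri✓ 2164:Wed 2168:Mon 2172:Sat 2176:Thu 2180:Tue 2184:Sun 2188:Fri✓ 2192:Wed 2196:Mon 2204:Wed 2208:Mon 2212:Sat 2216:Thu 2220:Tue
Friday: 2132, 2160, 2188 → 3.

3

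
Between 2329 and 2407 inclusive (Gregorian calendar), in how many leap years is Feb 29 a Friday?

2

Leap years in 2329–2407: 19 of them.
Feb 29 weekday advances by 5 (mod 7) from one leap year to the next four years later (or differs when a century non-leap intervenes).
Leap-day weekdays: 2332:Mon 2336:Sat 2340:Thu 2344:Tue 2348:Sun 2352:Fri✓ 2356:Wed 2360:Mon 2364:Sat 2368:Thu 2372:Tue 2376:Sun 2380:Fri✓ 2384:Wed 2388:Mon 2392:Sat 2396:Thu 2400:Tue 2404:Sun
Friday: 2352, 2380 → 2.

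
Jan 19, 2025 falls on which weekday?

January 1, 2025 is a Wednesday.
January 19 is day 19 of the year, i.e. 18 days after Jan 1.
18 mod 7 = 4, so advance 4 weekdays from Wednesday: Sunday.

Sunday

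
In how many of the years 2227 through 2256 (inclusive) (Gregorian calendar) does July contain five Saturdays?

12

July has 31 days; it has five Saturdays when Saturday falls among the first (month-length − 28) days — i.e. when July 1 is one of Saturday/Friday/Thursday.
July 1 by year: 2227:Sun 2228:Tue 2229:Wed 2230:Thu✓ 2231:Fri✓ 2232:Sun 2233:Mon 2234:Tue 2235:Wed 2236:Fri✓ 2237:Sat✓ 2238:Sun 2239:Mon 2240:Wed 2241:Thu✓ 2242:Fri✓ 2243:Sat✓ 2244:Mon 2245:Tue 2246:Wed 2247:Thu✓ 2248:Sat✓ 2249:Sun 2250:Mon 2251:Tue 2252:Thu✓ 2253:Fri✓ 2254:Sat✓ 2255:Sun 2256:Tue
Years with five Saturdays: 2230, 2231, 2236, 2237, 2241, 2242, 2243, 2247, 2248, 2252, 2253, 2254 → 12.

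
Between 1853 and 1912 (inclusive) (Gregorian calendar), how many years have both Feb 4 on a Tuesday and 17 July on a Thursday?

5

Check each year's weekday for Feb 4 and 17 July:
  1853: Fri/Sun  1854: Sat/Mon  1855: Sun/Tue  1856: Mon/Thu  1857: Wed/Fri  1858: Thu/Sat  1859: Fri/Sun  1860: Sat/Tue  1861: Mon/Wed  1862: Tue/Thu ✓  1863: Wed/Fri  1864: Thu/Sun  1865: Sat/Mon  1866: Sun/Tue  …(32 more)…  1899: Sat/Mon  1900: Sun/Tue  1901: Mon/Wed  1902: Tue/Thu ✓  1903: Wed/Fri  1904: Thu/Sun  1905: Sat/Mon  1906: Sun/Tue  1907: Mon/Wed  1908: Tue/Fri  1909: Thu/Sat  1910: Fri/Sun  1911: Sat/Mon  1912: Sun/Wed
Both conditions hold in: 1862, 1873, 1879, 1890, 1902 — 5.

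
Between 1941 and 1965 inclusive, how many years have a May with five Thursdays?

11

May has 31 days; it has five Thursdays when Thursday falls among the first (month-length − 28) days — i.e. when May 1 is one of Thursday/Wednesday/Tuesday.
May 1 by year: 1941:Thu✓ 1942:Fri 1943:Sat 1944:Mon 1945:Tue✓ 1946:Wed✓ 1947:Thu✓ 1948:Sat 1949:Sun 1950:Mon 1951:Tue✓ 1952:Thu✓ 1953:Fri 1954:Sat 1955:Sun 1956:Tue✓ 1957:Wed✓ 1958:Thu✓ 1959:Fri 1960:Sun 1961:Mon 1962:Tue✓ 1963:Wed✓ 1964:Fri 1965:Sat
Years with five Thursdays: 1941, 1945, 1946, 1947, 1951, 1952, 1956, 1957, 1958, 1962, 1963 → 11.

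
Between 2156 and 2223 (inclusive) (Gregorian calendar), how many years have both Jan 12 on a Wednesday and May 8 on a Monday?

2

Check each year's weekday for Jan 12 and May 8:
  2156: Mon/Sat  2157: Wed/Sun  2158: Thu/Mon  2159: Fri/Tue  2160: Sat/Thu  2161: Mon/Fri  2162: Tue/Sat  2163: Wed/Sun  2164: Thu/Tue  2165: Sat/Wed  2166: Sun/Thu  2167: Mon/Fri  2168: Tue/Sun  2169: Thu/Mon  …(40 more)…  2210: Fri/Tue  2211: Sat/Wed  2212: Sun/Fri  2213: Tue/Sat  2214: Wed/Sun  2215: Thu/Mon  2216: Fri/Wed  2217: Sun/Thu  2218: Mon/Fri  2219: Tue/Sat  2220: Wed/Mon ✓  2221: Fri/Tue  2222: Sat/Wed  2223: Sun/Thu
Both conditions hold in: 2180, 2220 — 2.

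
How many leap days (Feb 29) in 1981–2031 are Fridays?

1

Leap years in 1981–2031: 12 of them.
Feb 29 weekday advances by 5 (mod 7) from one leap year to the next four years later (or differs when a century non-leap intervenes).
Leap-day weekdays: 1984:Wed 1988:Mon 1992:Sat 1996:Thu 2000:Tue 2004:Sun 2008:Fri✓ 2012:Wed 2016:Mon 2020:Sat 2024:Thu 2028:Tue
Friday: 2008 → 1.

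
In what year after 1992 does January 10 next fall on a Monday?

1994

From one year to the next, a fixed date's weekday advances by 1, or by 2 when a Feb 29 lies between the two dates.
1992: January 10 is Friday.
1993: Sunday (+2)
1994: Monday (+1)
January 10 falls on a Monday in 1994.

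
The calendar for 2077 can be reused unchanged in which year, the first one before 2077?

Two years share a calendar iff Jan 1 falls on the same weekday and both are leap or both are common. 2077: Jan 1 is Friday, common year.
2076: Jan 1 Wednesday, leap
2075: Jan 1 Tuesday, common
2074: Jan 1 Monday, common
2073: Jan 1 Sunday, common
2072: Jan 1 Friday, leap
2071: Jan 1 Thursday, common
2070: Jan 1 Wednesday, common
2069: Jan 1 Tuesday, common
2068: Jan 1 Sunday, leap
2067: Jan 1 Saturday, common
2066: Jan 1 Friday, common
2066 matches on both conditions.

2066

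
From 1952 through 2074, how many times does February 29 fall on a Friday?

Leap years in 1952–2074: 31 of them.
Feb 29 weekday advances by 5 (mod 7) from one leap year to the next four years later (or differs when a century non-leap intervenes).
Leap-day weekdays: 1952:Fri✓ 1956:Wed 1960:Mon 1964:Sat 1968:Thu 1972:Tue 1976:Sun 1980:Fri✓ 1984:Wed 1988:Mon 1992:Sat 1996:Thu 2000:Tue …(5 more)… 2024:Thu 2028:Tue 2032:Sun 2036:Fri✓ 2040:Wed 2044:Mon 2048:Sat 2052:Thu 2056:Tue 2060:Sun 2064:Fri✓ 2068:Wed 2072:Mon
Friday: 1952, 1980, 2008, 2036, 2064 → 5.

5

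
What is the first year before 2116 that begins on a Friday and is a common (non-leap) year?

Jan 1 advances by 2 weekdays after a leap year and by 1 after a common year.
2116: Jan 1 is Wednesday (leap).
2115: Tuesday
2114: Monday
2113: Sunday
2112: Friday (leap)
2111: Thursday
2110: Wednesday
2109: Tuesday
2108: Sunday (leap)
2107: Saturday
2106: Friday
2106 begins on a Friday and is a common year.

2106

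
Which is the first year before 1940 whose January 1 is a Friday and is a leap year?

1932

Jan 1 advances by 2 weekdays after a leap year and by 1 after a common year.
1940: Jan 1 is Monday (leap).
1939: Sunday
1938: Saturday
1937: Friday
1936: Wednesday (leap)
1935: Tuesday
1934: Monday
1933: Sunday
1932: Friday (leap)
1932 begins on a Friday and is a leap year.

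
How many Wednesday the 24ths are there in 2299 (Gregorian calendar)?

1

Check the 24th of each month of 2299: Jan 24: Tue, Feb 24: Fri, Mar 24: Fri, Apr 24: Mon, May 24: Wed, Jun 24: Sat, Jul 24: Mon, Aug 24: Thu, Sep 24: Sun, Oct 24: Tue, Nov 24: Fri, Dec 24: Sun.
Wednesday occurs in May — 1 month.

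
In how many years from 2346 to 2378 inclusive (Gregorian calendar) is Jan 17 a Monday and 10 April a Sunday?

Check each year's weekday for Jan 17 and 10 April:
  2346: Thu/Wed  2347: Fri/Thu  2348: Sat/Sat  2349: Mon/Sun ✓  2350: Tue/Mon  2351: Wed/Tue  2352: Thu/Thu  2353: Sat/Fri  2354: Sun/Sat  2355: Mon/Sun ✓  2356: Tue/Tue  2357: Thu/Wed  2358: Fri/Thu  2359: Sat/Fri  …(5 more)…  2365: Sun/Sat  2366: Mon/Sun ✓  2367: Tue/Mon  2368: Wed/Wed  2369: Fri/Thu  2370: Sat/Fri  2371: Sun/Sat  2372: Mon/Mon  2373: Wed/Tue  2374: Thu/Wed  2375: Fri/Thu  2376: Sat/Sat  2377: Mon/Sun ✓  2378: Tue/Mon
Both conditions hold in: 2349, 2355, 2366, 2377 — 4.

4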